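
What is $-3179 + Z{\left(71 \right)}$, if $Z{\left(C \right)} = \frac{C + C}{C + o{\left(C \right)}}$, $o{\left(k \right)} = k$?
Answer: $-3178$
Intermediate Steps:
$Z{\left(C \right)} = 1$ ($Z{\left(C \right)} = \frac{C + C}{C + C} = \frac{2 C}{2 C} = 2 C \frac{1}{2 C} = 1$)
$-3179 + Z{\left(71 \right)} = -3179 + 1 = -3178$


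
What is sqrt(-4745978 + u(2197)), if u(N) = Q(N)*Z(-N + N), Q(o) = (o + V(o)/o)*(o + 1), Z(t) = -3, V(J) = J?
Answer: I*sqrt(19239590) ≈ 4386.3*I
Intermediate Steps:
Q(o) = (1 + o)**2 (Q(o) = (o + o/o)*(o + 1) = (o + 1)*(1 + o) = (1 + o)*(1 + o) = (1 + o)**2)
u(N) = -3 - 6*N - 3*N**2 (u(N) = (1 + N**2 + 2*N)*(-3) = -3 - 6*N - 3*N**2)
sqrt(-4745978 + u(2197)) = sqrt(-4745978 + (-3 - 6*2197 - 3*2197**2)) = sqrt(-4745978 + (-3 - 13182 - 3*4826809)) = sqrt(-4745978 + (-3 - 13182 - 14480427)) = sqrt(-4745978 - 14493612) = sqrt(-19239590) = I*sqrt(19239590)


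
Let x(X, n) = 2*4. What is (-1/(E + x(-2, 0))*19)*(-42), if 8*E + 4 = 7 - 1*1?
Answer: 1064/11 ≈ 96.727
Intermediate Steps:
E = ¼ (E = -½ + (7 - 1*1)/8 = -½ + (7 - 1)/8 = -½ + (⅛)*6 = -½ + ¾ = ¼ ≈ 0.25000)
x(X, n) = 8
(-1/(E + x(-2, 0))*19)*(-42) = (-1/(¼ + 8)*19)*(-42) = (-1/33/4*19)*(-42) = (-1*4/33*19)*(-42) = -4/33*19*(-42) = -76/33*(-42) = 1064/11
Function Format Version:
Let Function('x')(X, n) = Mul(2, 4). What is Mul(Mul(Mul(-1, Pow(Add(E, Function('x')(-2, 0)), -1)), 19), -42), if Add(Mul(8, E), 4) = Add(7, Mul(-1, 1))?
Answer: Rational(1064, 11) ≈ 96.727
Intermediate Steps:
E = Rational(1, 4) (E = Add(Rational(-1, 2), Mul(Rational(1, 8), Add(7, Mul(-1, 1)))) = Add(Rational(-1, 2), Mul(Rational(1, 8), Add(7, -1))) = Add(Rational(-1, 2), Mul(Rational(1, 8), 6)) = Add(Rational(-1, 2), Rational(3, 4)) = Rational(1, 4) ≈ 0.25000)
Function('x')(X, n) = 8
Mul(Mul(Mul(-1, Pow(Add(E, Function('x')(-2, 0)), -1)), 19), -42) = Mul(Mul(Mul(-1, Pow(Add(Rational(1, 4), 8), -1)), 19), -42) = Mul(Mul(Mul(-1, Pow(Rational(33, 4), -1)), 19), -42) = Mul(Mul(Mul(-1, Rational(4, 33)), 19), -42) = Mul(Mul(Rational(-4, 33), 19), -42) = Mul(Rational(-76, 33), -42) = Rational(1064, 11)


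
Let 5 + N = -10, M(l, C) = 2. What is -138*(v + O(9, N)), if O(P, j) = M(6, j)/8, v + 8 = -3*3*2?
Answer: 7107/2 ≈ 3553.5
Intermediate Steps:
v = -26 (v = -8 - 3*3*2 = -8 - 9*2 = -8 - 18 = -26)
N = -15 (N = -5 - 10 = -15)
O(P, j) = ¼ (O(P, j) = 2/8 = 2*(⅛) = ¼)
-138*(v + O(9, N)) = -138*(-26 + ¼) = -138*(-103/4) = 7107/2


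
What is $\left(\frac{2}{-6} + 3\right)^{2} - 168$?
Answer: $- \frac{1448}{9} \approx -160.89$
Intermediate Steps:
$\left(\frac{2}{-6} + 3\right)^{2} - 168 = \left(2 \left(- \frac{1}{6}\right) + 3\right)^{2} - 168 = \left(- \frac{1}{3} + 3\right)^{2} - 168 = \left(\frac{8}{3}\right)^{2} - 168 = \frac{64}{9} - 168 = - \frac{1448}{9}$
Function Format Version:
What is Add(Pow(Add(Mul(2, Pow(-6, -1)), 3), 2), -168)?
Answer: Rational(-1448, 9) ≈ -160.89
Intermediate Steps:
Add(Pow(Add(Mul(2, Pow(-6, -1)), 3), 2), -168) = Add(Pow(Add(Mul(2, Rational(-1, 6)), 3), 2), -168) = Add(Pow(Add(Rational(-1, 3), 3), 2), -168) = Add(Pow(Rational(8, 3), 2), -168) = Add(Rational(64, 9), -168) = Rational(-1448, 9)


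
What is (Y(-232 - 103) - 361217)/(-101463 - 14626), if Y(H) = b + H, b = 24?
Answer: 361528/116089 ≈ 3.1142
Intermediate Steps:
Y(H) = 24 + H
(Y(-232 - 103) - 361217)/(-101463 - 14626) = ((24 + (-232 - 103)) - 361217)/(-101463 - 14626) = ((24 - 335) - 361217)/(-116089) = (-311 - 361217)*(-1/116089) = -361528*(-1/116089) = 361528/116089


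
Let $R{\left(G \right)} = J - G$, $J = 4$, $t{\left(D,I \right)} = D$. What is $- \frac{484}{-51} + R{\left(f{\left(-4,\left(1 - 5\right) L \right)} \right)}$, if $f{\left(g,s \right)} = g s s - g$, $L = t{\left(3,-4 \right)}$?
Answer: $\frac{29860}{51} \approx 585.49$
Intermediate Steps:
$L = 3$
$f{\left(g,s \right)} = - g + g s^{2}$ ($f{\left(g,s \right)} = g s^{2} - g = - g + g s^{2}$)
$R{\left(G \right)} = 4 - G$
$- \frac{484}{-51} + R{\left(f{\left(-4,\left(1 - 5\right) L \right)} \right)} = - \frac{484}{-51} - \left(-4 - 4 \left(-1 + \left(\left(1 - 5\right) 3\right)^{2}\right)\right) = \left(-484\right) \left(- \frac{1}{51}\right) - \left(-4 - 4 \left(-1 + \left(\left(-4\right) 3\right)^{2}\right)\right) = \frac{484}{51} - \left(-4 - 4 \left(-1 + \left(-12\right)^{2}\right)\right) = \frac{484}{51} - \left(-4 - 4 \left(-1 + 144\right)\right) = \frac{484}{51} - \left(-4 - 572\right) = \frac{484}{51} + \left(4 - -572\right) = \frac{484}{51} + \left(4 + 572\right) = \frac{484}{51} + 576 = \frac{29860}{51}$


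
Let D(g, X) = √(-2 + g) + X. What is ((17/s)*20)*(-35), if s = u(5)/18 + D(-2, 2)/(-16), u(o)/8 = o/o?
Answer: -1970640/61 - 771120*I/61 ≈ -32306.0 - 12641.0*I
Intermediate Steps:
D(g, X) = X + √(-2 + g)
u(o) = 8 (u(o) = 8*(o/o) = 8*1 = 8)
s = 23/72 - I/8 (s = 8/18 + (2 + √(-2 - 2))/(-16) = 8*(1/18) + (2 + √(-4))*(-1/16) = 4/9 + (2 + 2*I)*(-1/16) = 4/9 + (-⅛ - I/8) = 23/72 - I/8 ≈ 0.31944 - 0.125*I)
((17/s)*20)*(-35) = ((17/(23/72 - I/8))*20)*(-35) = ((17*(2592*(23/72 + I/8)/305))*20)*(-35) = ((44064*(23/72 + I/8)/305)*20)*(-35) = (176256*(23/72 + I/8)/61)*(-35) = -6168960*(23/72 + I/8)/61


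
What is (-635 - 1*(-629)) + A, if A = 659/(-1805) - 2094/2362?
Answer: -15458344/2131705 ≈ -7.2516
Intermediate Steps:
A = -2668114/2131705 (A = 659*(-1/1805) - 2094*1/2362 = -659/1805 - 1047/1181 = -2668114/2131705 ≈ -1.2516)
(-635 - 1*(-629)) + A = (-635 - 1*(-629)) - 2668114/2131705 = (-635 + 629) - 2668114/2131705 = -6 - 2668114/2131705 = -15458344/2131705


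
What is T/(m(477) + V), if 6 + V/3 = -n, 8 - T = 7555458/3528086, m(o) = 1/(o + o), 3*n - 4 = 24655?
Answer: -9859222710/41528848047851 ≈ -0.00023741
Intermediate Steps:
n = 24659/3 (n = 4/3 + (1/3)*24655 = 4/3 + 24655/3 = 24659/3 ≈ 8219.7)
m(o) = 1/(2*o)
T = 10334615/1764043 (T = 8 - 7555458/3528086 = 8 - 1*3777729/1764043 = 8 - 3777729/1764043 = 10334615/1764043 ≈ 5.8585)
V = -24677 (V = -18 + 3*(-1*24659/3) = -18 + 3*(-24659/3) = -18 - 24659 = -24677)
T/(m(477) + V) = 10334615/(1764043*((1/2)/477 - 24677)) = 10334615/(1764043*((1/2)*(1/477) - 24677)) = 10334615/(1764043*(1/954 - 24677)) = 10334615/(1764043*(-23541857/954)) = (10334615/1764043)*(-954/23541857) = -9859222710/41528848047851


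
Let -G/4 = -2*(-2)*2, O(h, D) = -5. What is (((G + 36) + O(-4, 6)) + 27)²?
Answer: 676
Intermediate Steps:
G = -32 (G = -4*(-2*(-2))*2 = -16*2 = -4*8 = -32)
(((G + 36) + O(-4, 6)) + 27)² = (((-32 + 36) - 5) + 27)² = ((4 - 5) + 27)² = (-1 + 27)² = 26² = 676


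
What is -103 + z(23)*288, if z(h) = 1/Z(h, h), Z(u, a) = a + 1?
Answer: -91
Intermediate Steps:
Z(u, a) = 1 + a
z(h) = 1/(1 + h)
-103 + z(23)*288 = -103 + 288/(1 + 23) = -103 + 288/24 = -103 + (1/24)*288 = -103 + 12 = -91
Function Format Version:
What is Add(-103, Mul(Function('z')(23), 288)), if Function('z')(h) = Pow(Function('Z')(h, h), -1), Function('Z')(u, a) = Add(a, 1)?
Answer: -91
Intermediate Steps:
Function('Z')(u, a) = Add(1, a)
Function('z')(h) = Pow(Add(1, h), -1)
Add(-103, Mul(Function('z')(23), 288)) = Add(-103, Mul(Pow(Add(1, 23), -1), 288)) = Add(-103, Mul(Pow(24, -1), 288)) = Add(-103, Mul(Rational(1, 24), 288)) = Add(-103, 12) = -91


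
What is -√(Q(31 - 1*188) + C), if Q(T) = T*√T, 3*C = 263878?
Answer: -√(791634 - 1413*I*√157)/3 ≈ -296.6 + 3.3163*I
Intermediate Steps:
C = 263878/3 (C = (⅓)*263878 = 263878/3 ≈ 87959.)
Q(T) = T^(3/2)
-√(Q(31 - 1*188) + C) = -√((31 - 1*188)^(3/2) + 263878/3) = -√((31 - 188)^(3/2) + 263878/3) = -√((-157)^(3/2) + 263878/3) = -√(-157*I*√157 + 263878/3) = -√(263878/3 - 157*I*√157)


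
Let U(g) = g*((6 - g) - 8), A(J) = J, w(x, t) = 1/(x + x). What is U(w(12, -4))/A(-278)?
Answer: 49/160128 ≈ 0.00030601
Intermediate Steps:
w(x, t) = 1/(2*x)
U(g) = g*(-2 - g)
U(w(12, -4))/A(-278) = -(1/2)/12*(2 + (1/2)/12)/(-278) = -(1/2)*(1/12)*(2 + (1/2)*(1/12))*(-1/278) = -1*1/24*(2 + 1/24)*(-1/278) = -1*1/24*49/24*(-1/278) = -49/576*(-1/278) = 49/160128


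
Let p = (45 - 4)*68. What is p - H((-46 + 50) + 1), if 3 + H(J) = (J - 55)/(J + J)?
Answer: 2796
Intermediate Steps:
H(J) = -3 + (-55 + J)/(2*J) (H(J) = -3 + (J - 55)/(J + J) = -3 + (-55 + J)/((2*J)) = -3 + (-55 + J)*(1/(2*J)) = -3 + (-55 + J)/(2*J))
p = 2788 (p = 41*68 = 2788)
p - H((-46 + 50) + 1) = 2788 - 5*(-11 - ((-46 + 50) + 1))/(2*((-46 + 50) + 1)) = 2788 - 5*(-11 - (4 + 1))/(2*(4 + 1)) = 2788 - 5*(-11 - 1*5)/(2*5) = 2788 - 5*(-11 - 5)/(2*5) = 2788 - 5*(-16)/(2*5) = 2788 - 1*(-8) = 2788 + 8 = 2796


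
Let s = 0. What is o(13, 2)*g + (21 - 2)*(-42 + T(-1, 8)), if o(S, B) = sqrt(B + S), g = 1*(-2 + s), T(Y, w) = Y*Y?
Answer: -779 - 2*sqrt(15) ≈ -786.75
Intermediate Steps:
T(Y, w) = Y**2
g = -2 (g = 1*(-2 + 0) = 1*(-2) = -2)
o(13, 2)*g + (21 - 2)*(-42 + T(-1, 8)) = sqrt(2 + 13)*(-2) + (21 - 2)*(-42 + (-1)**2) = sqrt(15)*(-2) + 19*(-42 + 1) = -2*sqrt(15) + 19*(-41) = -2*sqrt(15) - 779 = -779 - 2*sqrt(15)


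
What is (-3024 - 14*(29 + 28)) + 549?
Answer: -3273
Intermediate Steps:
(-3024 - 14*(29 + 28)) + 549 = (-3024 - 14*57) + 549 = (-3024 - 798) + 549 = -3822 + 549 = -3273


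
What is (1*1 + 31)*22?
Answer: 704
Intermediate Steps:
(1*1 + 31)*22 = (1 + 31)*22 = 32*22 = 704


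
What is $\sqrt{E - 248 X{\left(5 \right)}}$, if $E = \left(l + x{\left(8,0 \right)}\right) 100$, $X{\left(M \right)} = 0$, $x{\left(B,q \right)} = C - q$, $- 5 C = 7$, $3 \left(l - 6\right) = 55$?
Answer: $\frac{4 \sqrt{1290}}{3} \approx 47.889$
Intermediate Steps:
$l = \frac{73}{3}$ ($l = 6 + \frac{1}{3} \cdot 55 = 6 + \frac{55}{3} = \frac{73}{3} \approx 24.333$)
$C = - \frac{7}{5}$ ($C = \left(- \frac{1}{5}\right) 7 = - \frac{7}{5} \approx -1.4$)
$x{\left(B,q \right)} = - \frac{7}{5} - q$
$E = \frac{6880}{3}$ ($E = \left(\frac{73}{3} - \frac{7}{5}\right) 100 = \frac{344}{15} \cdot 100 = \frac{6880}{3} \approx 2293.3$)
$\sqrt{E - 248 X{\left(5 \right)}} = \sqrt{\frac{6880}{3} - 0} = \sqrt{\frac{6880}{3} + 0} = \sqrt{\frac{6880}{3}} = \frac{4 \sqrt{1290}}{3}$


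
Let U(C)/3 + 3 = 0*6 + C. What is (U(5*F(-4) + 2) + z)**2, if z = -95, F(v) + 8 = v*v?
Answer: 484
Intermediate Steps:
F(v) = -8 + v**2 (F(v) = -8 + v*v = -8 + v**2)
U(C) = -9 + 3*C (U(C) = -9 + 3*(0*6 + C) = -9 + 3*(0 + C) = -9 + 3*C)
(U(5*F(-4) + 2) + z)**2 = ((-9 + 3*(5*(-8 + (-4)**2) + 2)) - 95)**2 = ((-9 + 3*(5*(-8 + 16) + 2)) - 95)**2 = ((-9 + 3*(5*8 + 2)) - 95)**2 = ((-9 + 3*(40 + 2)) - 95)**2 = ((-9 + 3*42) - 95)**2 = ((-9 + 126) - 95)**2 = (117 - 95)**2 = 22**2 = 484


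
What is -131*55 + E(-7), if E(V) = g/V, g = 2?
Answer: -50437/7 ≈ -7205.3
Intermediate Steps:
E(V) = 2/V
-131*55 + E(-7) = -131*55 + 2/(-7) = -7205 + 2*(-1/7) = -7205 - 2/7 = -50437/7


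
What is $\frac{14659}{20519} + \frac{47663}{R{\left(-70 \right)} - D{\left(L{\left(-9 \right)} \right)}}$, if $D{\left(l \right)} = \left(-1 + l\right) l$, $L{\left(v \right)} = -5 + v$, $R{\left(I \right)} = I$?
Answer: $- \frac{139127511}{820760} \approx -169.51$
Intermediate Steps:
$D{\left(l \right)} = l \left(-1 + l\right)$
$\frac{14659}{20519} + \frac{47663}{R{\left(-70 \right)} - D{\left(L{\left(-9 \right)} \right)}} = \frac{14659}{20519} + \frac{47663}{-70 - \left(-5 - 9\right) \left(-1 - 14\right)} = 14659 \cdot \frac{1}{20519} + \frac{47663}{-70 - - 14 \left(-1 - 14\right)} = \frac{14659}{20519} + \frac{47663}{-70 - \left(-14\right) \left(-15\right)} = \frac{14659}{20519} + \frac{47663}{-70 - 210} = \frac{14659}{20519} + \frac{47663}{-280} = \frac{14659}{20519} + 47663 \left(- \frac{1}{280}\right) = \frac{14659}{20519} - \frac{6809}{40} = - \frac{139127511}{820760}$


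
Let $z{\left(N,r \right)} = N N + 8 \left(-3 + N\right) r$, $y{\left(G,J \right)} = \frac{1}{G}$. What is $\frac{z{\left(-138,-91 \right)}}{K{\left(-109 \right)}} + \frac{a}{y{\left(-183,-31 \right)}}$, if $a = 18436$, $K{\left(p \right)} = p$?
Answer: $- \frac{367864584}{109} \approx -3.3749 \cdot 10^{6}$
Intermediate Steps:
$z{\left(N,r \right)} = N^{2} + r \left(-24 + 8 N\right)$ ($z{\left(N,r \right)} = N^{2} + \left(-24 + 8 N\right) r = N^{2} + r \left(-24 + 8 N\right)$)
$\frac{z{\left(-138,-91 \right)}}{K{\left(-109 \right)}} + \frac{a}{y{\left(-183,-31 \right)}} = \frac{\left(-138\right)^{2} - -2184 + 8 \left(-138\right) \left(-91\right)}{-109} + \frac{18436}{\frac{1}{-183}} = \left(19044 + 2184 + 100464\right) \left(- \frac{1}{109}\right) + \frac{18436}{- \frac{1}{183}} = 121692 \left(- \frac{1}{109}\right) + 18436 \left(-183\right) = - \frac{121692}{109} - 3373788 = - \frac{367864584}{109}$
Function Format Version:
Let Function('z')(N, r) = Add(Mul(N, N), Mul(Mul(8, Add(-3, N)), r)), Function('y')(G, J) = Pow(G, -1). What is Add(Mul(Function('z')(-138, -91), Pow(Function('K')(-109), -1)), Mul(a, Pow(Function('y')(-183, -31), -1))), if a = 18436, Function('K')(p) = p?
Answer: Rational(-367864584, 109) ≈ -3.3749e+6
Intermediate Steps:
Function('z')(N, r) = Add(Pow(N, 2), Mul(r, Add(-24, Mul(8, N)))) (Function('z')(N, r) = Add(Pow(N, 2), Mul(Add(-24, Mul(8, N)), r)) = Add(Pow(N, 2), Mul(r, Add(-24, Mul(8, N)))))
Add(Mul(Function('z')(-138, -91), Pow(Function('K')(-109), -1)), Mul(a, Pow(Function('y')(-183, -31), -1))) = Add(Mul(Add(Pow(-138, 2), Mul(-24, -91), Mul(8, -138, -91)), Pow(-109, -1)), Mul(18436, Pow(Pow(-183, -1), -1))) = Add(Mul(Add(19044, 2184, 100464), Rational(-1, 109)), Mul(18436, Pow(Rational(-1, 183), -1))) = Add(Mul(121692, Rational(-1, 109)), Mul(18436, -183)) = Add(Rational(-121692, 109), -3373788) = Rational(-367864584, 109)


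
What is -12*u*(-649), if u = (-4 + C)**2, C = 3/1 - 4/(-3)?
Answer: 2596/3 ≈ 865.33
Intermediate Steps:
C = 13/3 (C = 3*1 - 4*(-1/3) = 3 + 4/3 = 13/3 ≈ 4.3333)
u = 1/9 (u = (-4 + 13/3)**2 = (1/3)**2 = 1/9 ≈ 0.11111)
-12*u*(-649) = -12*1/9*(-649) = -4/3*(-649) = 2596/3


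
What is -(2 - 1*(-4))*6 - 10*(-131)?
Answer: 1274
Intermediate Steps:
-(2 - 1*(-4))*6 - 10*(-131) = -(2 + 4)*6 + 1310 = -1*6*6 + 1310 = -6*6 + 1310 = -36 + 1310 = 1274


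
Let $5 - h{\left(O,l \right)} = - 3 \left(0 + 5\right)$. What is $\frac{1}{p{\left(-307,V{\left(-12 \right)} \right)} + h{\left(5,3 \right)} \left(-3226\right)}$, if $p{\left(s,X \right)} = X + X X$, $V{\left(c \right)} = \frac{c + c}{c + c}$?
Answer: $- \frac{1}{64518} \approx -1.55 \cdot 10^{-5}$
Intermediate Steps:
$h{\left(O,l \right)} = 20$ ($h{\left(O,l \right)} = 5 - - 3 \left(0 + 5\right) = 5 - \left(-3\right) 5 = 5 - -15 = 5 + 15 = 20$)
$V{\left(c \right)} = 1$ ($V{\left(c \right)} = \frac{2 c}{2 c} = 2 c \frac{1}{2 c} = 1$)
$p{\left(s,X \right)} = X + X^{2}$
$\frac{1}{p{\left(-307,V{\left(-12 \right)} \right)} + h{\left(5,3 \right)} \left(-3226\right)} = \frac{1}{1 \left(1 + 1\right) + 20 \left(-3226\right)} = \frac{1}{1 \cdot 2 - 64520} = \frac{1}{2 - 64520} = \frac{1}{-64518} = - \frac{1}{64518}$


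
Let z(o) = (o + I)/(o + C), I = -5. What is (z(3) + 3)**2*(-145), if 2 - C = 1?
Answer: -3625/4 ≈ -906.25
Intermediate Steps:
C = 1 (C = 2 - 1*1 = 2 - 1 = 1)
z(o) = (-5 + o)/(1 + o) (z(o) = (o - 5)/(o + 1) = (-5 + o)/(1 + o))
(z(3) + 3)**2*(-145) = ((-5 + 3)/(1 + 3) + 3)**2*(-145) = (-2/4 + 3)**2*(-145) = ((1/4)*(-2) + 3)**2*(-145) = (-1/2 + 3)**2*(-145) = (5/2)**2*(-145) = (25/4)*(-145) = -3625/4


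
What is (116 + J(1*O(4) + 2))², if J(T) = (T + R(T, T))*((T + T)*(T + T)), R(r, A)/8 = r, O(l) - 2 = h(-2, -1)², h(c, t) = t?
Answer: 21307456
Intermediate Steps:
O(l) = 3 (O(l) = 2 + (-1)² = 2 + 1 = 3)
R(r, A) = 8*r
J(T) = 36*T³ (J(T) = (T + 8*T)*((T + T)*(T + T)) = (9*T)*((2*T)*(2*T)) = (9*T)*(4*T²) = 36*T³)
(116 + J(1*O(4) + 2))² = (116 + 36*(1*3 + 2)³)² = (116 + 36*(3 + 2)³)² = (116 + 36*5³)² = (116 + 36*125)² = (116 + 4500)² = 4616² = 21307456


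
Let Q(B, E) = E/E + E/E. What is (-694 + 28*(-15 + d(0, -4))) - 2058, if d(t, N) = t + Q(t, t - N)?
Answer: -3116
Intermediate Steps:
Q(B, E) = 2 (Q(B, E) = 1 + 1 = 2)
d(t, N) = 2 + t (d(t, N) = t + 2 = 2 + t)
(-694 + 28*(-15 + d(0, -4))) - 2058 = (-694 + 28*(-15 + (2 + 0))) - 2058 = (-694 + 28*(-15 + 2)) - 2058 = (-694 + 28*(-13)) - 2058 = (-694 - 364) - 2058 = -1058 - 2058 = -3116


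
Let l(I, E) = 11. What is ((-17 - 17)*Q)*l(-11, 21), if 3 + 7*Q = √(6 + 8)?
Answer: 1122/7 - 374*√14/7 ≈ -39.626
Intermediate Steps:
Q = -3/7 + √14/7 (Q = -3/7 + √(6 + 8)/7 = -3/7 + √14/7 ≈ 0.10595)
((-17 - 17)*Q)*l(-11, 21) = ((-17 - 17)*(-3/7 + √14/7))*11 = -34*(-3/7 + √14/7)*11 = (102/7 - 34*√14/7)*11 = 1122/7 - 374*√14/7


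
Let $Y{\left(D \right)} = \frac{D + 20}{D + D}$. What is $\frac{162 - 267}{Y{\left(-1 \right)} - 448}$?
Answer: $\frac{14}{61} \approx 0.22951$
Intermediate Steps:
$Y{\left(D \right)} = \frac{20 + D}{2 D}$
$\frac{162 - 267}{Y{\left(-1 \right)} - 448} = \frac{162 - 267}{\frac{20 - 1}{2 \left(-1\right)} - 448} = - \frac{105}{\frac{1}{2} \left(-1\right) 19 - 448} = - \frac{105}{- \frac{19}{2} - 448} = - \frac{105}{- \frac{915}{2}} = \left(-105\right) \left(- \frac{2}{915}\right) = \frac{14}{61}$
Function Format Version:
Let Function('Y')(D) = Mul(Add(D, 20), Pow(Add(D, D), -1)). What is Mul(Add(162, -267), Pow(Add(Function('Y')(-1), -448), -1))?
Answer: Rational(14, 61) ≈ 0.22951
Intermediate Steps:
Function('Y')(D) = Mul(Rational(1, 2), Pow(D, -1), Add(20, D)) (Function('Y')(D) = Mul(Add(20, D), Pow(Mul(2, D), -1)) = Mul(Add(20, D), Mul(Rational(1, 2), Pow(D, -1))) = Mul(Rational(1, 2), Pow(D, -1), Add(20, D)))
Mul(Add(162, -267), Pow(Add(Function('Y')(-1), -448), -1)) = Mul(Add(162, -267), Pow(Add(Mul(Rational(1, 2), Pow(-1, -1), Add(20, -1)), -448), -1)) = Mul(-105, Pow(Add(Mul(Rational(1, 2), -1, 19), -448), -1)) = Mul(-105, Pow(Add(Rational(-19, 2), -448), -1)) = Mul(-105, Pow(Rational(-915, 2), -1)) = Mul(-105, Rational(-2, 915)) = Rational(14, 61)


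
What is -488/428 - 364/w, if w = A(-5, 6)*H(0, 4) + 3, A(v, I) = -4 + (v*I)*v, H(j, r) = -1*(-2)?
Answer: -74938/31565 ≈ -2.3741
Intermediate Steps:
H(j, r) = 2
A(v, I) = -4 + I*v² (A(v, I) = -4 + (I*v)*v = -4 + I*v²)
w = 295 (w = (-4 + 6*(-5)²)*2 + 3 = (-4 + 6*25)*2 + 3 = (-4 + 150)*2 + 3 = 146*2 + 3 = 292 + 3 = 295)
-488/428 - 364/w = -488/428 - 364/295 = -488*1/428 - 364*1/295 = -122/107 - 364/295 = -74938/31565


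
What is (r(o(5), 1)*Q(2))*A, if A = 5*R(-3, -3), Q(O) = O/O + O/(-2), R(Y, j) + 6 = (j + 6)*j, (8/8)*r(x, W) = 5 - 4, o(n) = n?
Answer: 0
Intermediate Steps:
r(x, W) = 1 (r(x, W) = 5 - 4 = 1)
R(Y, j) = -6 + j*(6 + j) (R(Y, j) = -6 + (j + 6)*j = -6 + (6 + j)*j = -6 + j*(6 + j))
Q(O) = 1 - O/2 (Q(O) = 1 + O*(-1/2) = 1 - O/2)
A = -75 (A = 5*(-6 + (-3)**2 + 6*(-3)) = 5*(-6 + 9 - 18) = 5*(-15) = -75)
(r(o(5), 1)*Q(2))*A = (1*(1 - 1/2*2))*(-75) = (1*(1 - 1))*(-75) = (1*0)*(-75) = 0*(-75) = 0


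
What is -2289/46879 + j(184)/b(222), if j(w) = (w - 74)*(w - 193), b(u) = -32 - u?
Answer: 3273486/850519 ≈ 3.8488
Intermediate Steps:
j(w) = (-193 + w)*(-74 + w) (j(w) = (-74 + w)*(-193 + w) = (-193 + w)*(-74 + w))
-2289/46879 + j(184)/b(222) = -2289/46879 + (14282 + 184² - 267*184)/(-32 - 1*222) = -2289*1/46879 + (14282 + 33856 - 49128)/(-32 - 222) = -327/6697 - 990/(-254) = -327/6697 - 990*(-1/254) = -327/6697 + 495/127 = 3273486/850519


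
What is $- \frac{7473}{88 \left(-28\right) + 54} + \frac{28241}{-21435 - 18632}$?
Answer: $\frac{231359881}{96561470} \approx 2.396$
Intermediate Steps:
$- \frac{7473}{88 \left(-28\right) + 54} + \frac{28241}{-21435 - 18632} = - \frac{7473}{-2464 + 54} + \frac{28241}{-40067} = - \frac{7473}{-2410} + 28241 \left(- \frac{1}{40067}\right) = \left(-7473\right) \left(- \frac{1}{2410}\right) - \frac{28241}{40067} = \frac{7473}{2410} - \frac{28241}{40067} = \frac{231359881}{96561470}$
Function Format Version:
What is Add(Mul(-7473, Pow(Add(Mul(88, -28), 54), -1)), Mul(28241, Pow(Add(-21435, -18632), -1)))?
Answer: Rational(231359881, 96561470) ≈ 2.3960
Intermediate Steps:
Add(Mul(-7473, Pow(Add(Mul(88, -28), 54), -1)), Mul(28241, Pow(Add(-21435, -18632), -1))) = Add(Mul(-7473, Pow(Add(-2464, 54), -1)), Mul(28241, Pow(-40067, -1))) = Add(Mul(-7473, Pow(-2410, -1)), Mul(28241, Rational(-1, 40067))) = Add(Mul(-7473, Rational(-1, 2410)), Rational(-28241, 40067)) = Add(Rational(7473, 2410), Rational(-28241, 40067)) = Rational(231359881, 96561470)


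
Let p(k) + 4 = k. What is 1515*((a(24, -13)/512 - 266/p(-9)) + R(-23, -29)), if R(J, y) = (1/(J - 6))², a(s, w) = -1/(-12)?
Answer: 694142936845/22390784 ≈ 31001.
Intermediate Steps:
a(s, w) = 1/12 (a(s, w) = -1*(-1/12) = 1/12)
p(k) = -4 + k
R(J, y) = (-6 + J)⁻² (R(J, y) = (1/(-6 + J))² = (-6 + J)⁻²)
1515*((a(24, -13)/512 - 266/p(-9)) + R(-23, -29)) = 1515*(((1/12)/512 - 266/(-4 - 9)) + (-6 - 23)⁻²) = 1515*(((1/12)*(1/512) - 266/(-13)) + (-29)⁻²) = 1515*((1/6144 - 266*(-1/13)) + 1/841) = 1515*((1/6144 + 266/13) + 1/841) = 1515*(1634317/79872 + 1/841) = 1515*(1374540469/67172352) = 694142936845/22390784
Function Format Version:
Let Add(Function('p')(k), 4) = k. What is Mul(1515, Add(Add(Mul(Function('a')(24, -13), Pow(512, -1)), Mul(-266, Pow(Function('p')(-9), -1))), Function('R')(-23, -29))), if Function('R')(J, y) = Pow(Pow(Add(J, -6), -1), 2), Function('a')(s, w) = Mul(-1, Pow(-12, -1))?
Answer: Rational(694142936845, 22390784) ≈ 31001.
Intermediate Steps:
Function('a')(s, w) = Rational(1, 12) (Function('a')(s, w) = Mul(-1, Rational(-1, 12)) = Rational(1, 12))
Function('p')(k) = Add(-4, k)
Function('R')(J, y) = Pow(Add(-6, J), -2) (Function('R')(J, y) = Pow(Pow(Add(-6, J), -1), 2) = Pow(Add(-6, J), -2))
Mul(1515, Add(Add(Mul(Function('a')(24, -13), Pow(512, -1)), Mul(-266, Pow(Function('p')(-9), -1))), Function('R')(-23, -29))) = Mul(1515, Add(Add(Mul(Rational(1, 12), Pow(512, -1)), Mul(-266, Pow(Add(-4, -9), -1))), Pow(Add(-6, -23), -2))) = Mul(1515, Add(Add(Mul(Rational(1, 12), Rational(1, 512)), Mul(-266, Pow(-13, -1))), Pow(-29, -2))) = Mul(1515, Add(Add(Rational(1, 6144), Mul(-266, Rational(-1, 13))), Rational(1, 841))) = Mul(1515, Add(Add(Rational(1, 6144), Rational(266, 13)), Rational(1, 841))) = Mul(1515, Add(Rational(1634317, 79872), Rational(1, 841))) = Mul(1515, Rational(1374540469, 67172352)) = Rational(694142936845, 22390784)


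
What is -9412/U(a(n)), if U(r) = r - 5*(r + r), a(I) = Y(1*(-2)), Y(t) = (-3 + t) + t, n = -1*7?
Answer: -9412/63 ≈ -149.40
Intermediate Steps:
n = -7
Y(t) = -3 + 2*t
a(I) = -7 (a(I) = -3 + 2*(1*(-2)) = -3 + 2*(-2) = -3 - 4 = -7)
U(r) = -9*r (U(r) = r - 10*r = -9*r)
-9412/U(a(n)) = -9412/((-9*(-7))) = -9412/63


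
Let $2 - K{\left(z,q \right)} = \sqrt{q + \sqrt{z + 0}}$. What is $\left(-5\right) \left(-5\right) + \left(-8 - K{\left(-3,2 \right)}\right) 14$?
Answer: $-115 + 14 \sqrt{2 + i \sqrt{3}} \approx -93.663 + 7.9551 i$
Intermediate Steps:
$K{\left(z,q \right)} = 2 - \sqrt{q + \sqrt{z}}$ ($K{\left(z,q \right)} = 2 - \sqrt{q + \sqrt{z + 0}} = 2 - \sqrt{q + \sqrt{z}}$)
$\left(-5\right) \left(-5\right) + \left(-8 - K{\left(-3,2 \right)}\right) 14 = \left(-5\right) \left(-5\right) + \left(-8 - \left(2 - \sqrt{2 + \sqrt{-3}}\right)\right) 14 = 25 + \left(-8 - \left(2 - \sqrt{2 + i \sqrt{3}}\right)\right) 14 = 25 + \left(-10 + \sqrt{2 + i \sqrt{3}}\right) 14 = 25 - \left(140 - 14 \sqrt{2 + i \sqrt{3}}\right) = -115 + 14 \sqrt{2 + i \sqrt{3}}$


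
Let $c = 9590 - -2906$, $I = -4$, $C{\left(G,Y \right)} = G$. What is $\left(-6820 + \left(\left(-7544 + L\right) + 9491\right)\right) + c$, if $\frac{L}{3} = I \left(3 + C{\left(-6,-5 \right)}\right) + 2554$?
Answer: $15321$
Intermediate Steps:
$c = 12496$ ($c = 9590 + 2906 = 12496$)
$L = 7698$ ($L = 3 \left(- 4 \left(3 - 6\right) + 2554\right) = 3 \left(\left(-4\right) \left(-3\right) + 2554\right) = 3 \left(12 + 2554\right) = 3 \cdot 2566 = 7698$)
$\left(-6820 + \left(\left(-7544 + L\right) + 9491\right)\right) + c = \left(-6820 + \left(\left(-7544 + 7698\right) + 9491\right)\right) + 12496 = \left(-6820 + \left(154 + 9491\right)\right) + 12496 = \left(-6820 + 9645\right) + 12496 = 2825 + 12496 = 15321$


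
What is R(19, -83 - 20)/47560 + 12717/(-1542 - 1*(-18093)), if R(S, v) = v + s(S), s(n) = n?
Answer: 5587317/7288570 ≈ 0.76659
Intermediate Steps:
R(S, v) = S + v (R(S, v) = v + S = S + v)
R(19, -83 - 20)/47560 + 12717/(-1542 - 1*(-18093)) = (19 + (-83 - 20))/47560 + 12717/(-1542 - 1*(-18093)) = (19 - 103)*(1/47560) + 12717/(-1542 + 18093) = -84*1/47560 + 12717/16551 = -21/11890 + 12717*(1/16551) = -21/11890 + 471/613 = 5587317/7288570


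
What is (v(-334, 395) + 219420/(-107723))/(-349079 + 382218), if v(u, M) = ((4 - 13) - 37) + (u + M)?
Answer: 1396425/3569832497 ≈ 0.00039117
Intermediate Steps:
v(u, M) = -46 + M + u (v(u, M) = (-9 - 37) + (M + u) = -46 + (M + u) = -46 + M + u)
(v(-334, 395) + 219420/(-107723))/(-349079 + 382218) = ((-46 + 395 - 334) + 219420/(-107723))/(-349079 + 382218) = (15 + 219420*(-1/107723))/33139 = (15 - 219420/107723)*(1/33139) = (1396425/107723)*(1/33139) = 1396425/3569832497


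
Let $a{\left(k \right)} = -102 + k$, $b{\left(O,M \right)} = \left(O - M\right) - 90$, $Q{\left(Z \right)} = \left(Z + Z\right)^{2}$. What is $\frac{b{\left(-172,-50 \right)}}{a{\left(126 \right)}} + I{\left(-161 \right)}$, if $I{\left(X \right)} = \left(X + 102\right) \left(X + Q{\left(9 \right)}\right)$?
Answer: $- \frac{57755}{6} \approx -9625.8$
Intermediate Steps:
$Q{\left(Z \right)} = 4 Z^{2}$ ($Q{\left(Z \right)} = \left(2 Z\right)^{2} = 4 Z^{2}$)
$I{\left(X \right)} = \left(102 + X\right) \left(324 + X\right)$ ($I{\left(X \right)} = \left(X + 102\right) \left(X + 4 \cdot 9^{2}\right) = \left(102 + X\right) \left(X + 4 \cdot 81\right) = \left(102 + X\right) \left(X + 324\right) = \left(102 + X\right) \left(324 + X\right)$)
$b{\left(O,M \right)} = -90 + O - M$
$\frac{b{\left(-172,-50 \right)}}{a{\left(126 \right)}} + I{\left(-161 \right)} = \frac{-90 - 172 - -50}{-102 + 126} + \left(33048 + \left(-161\right)^{2} + 426 \left(-161\right)\right) = \frac{-90 - 172 + 50}{24} + \left(33048 + 25921 - 68586\right) = \left(-212\right) \frac{1}{24} - 9617 = - \frac{53}{6} - 9617 = - \frac{57755}{6}$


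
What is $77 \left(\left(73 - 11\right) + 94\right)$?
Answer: $12012$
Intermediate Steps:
$77 \left(\left(73 - 11\right) + 94\right) = 77 \left(62 + 94\right) = 77 \cdot 156 = 12012$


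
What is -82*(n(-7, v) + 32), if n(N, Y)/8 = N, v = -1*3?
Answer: 1968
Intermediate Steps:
v = -3
n(N, Y) = 8*N
-82*(n(-7, v) + 32) = -82*(8*(-7) + 32) = -82*(-56 + 32) = -82*(-24) = 1968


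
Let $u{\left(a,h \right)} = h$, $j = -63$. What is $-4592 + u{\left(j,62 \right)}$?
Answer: $-4530$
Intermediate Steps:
$-4592 + u{\left(j,62 \right)} = -4592 + 62 = -4530$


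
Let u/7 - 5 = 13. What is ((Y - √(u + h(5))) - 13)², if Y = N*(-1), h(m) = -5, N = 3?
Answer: 729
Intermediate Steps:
u = 126 (u = 35 + 7*13 = 35 + 91 = 126)
Y = -3 (Y = 3*(-1) = -3)
((Y - √(u + h(5))) - 13)² = ((-3 - √(126 - 5)) - 13)² = ((-3 - √121) - 13)² = ((-3 - 1*11) - 13)² = ((-3 - 11) - 13)² = (-14 - 13)² = (-27)² = 729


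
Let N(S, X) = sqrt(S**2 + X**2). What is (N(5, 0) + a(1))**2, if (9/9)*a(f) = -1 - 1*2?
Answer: 4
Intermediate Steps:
a(f) = -3 (a(f) = -1 - 1*2 = -1 - 2 = -3)
(N(5, 0) + a(1))**2 = (sqrt(5**2 + 0**2) - 3)**2 = (sqrt(25 + 0) - 3)**2 = (sqrt(25) - 3)**2 = (5 - 3)**2 = 2**2 = 4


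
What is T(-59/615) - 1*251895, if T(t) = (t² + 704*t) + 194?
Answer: -95225151884/378225 ≈ -2.5177e+5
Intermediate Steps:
T(t) = 194 + t² + 704*t
T(-59/615) - 1*251895 = (194 + (-59/615)² + 704*(-59/615)) - 1*251895 = (194 + (-59*1/615)² + 704*(-59*1/615)) - 251895 = (194 + (-59/615)² + 704*(-59/615)) - 251895 = (194 + 3481/378225 - 41536/615) - 251895 = 47834491/378225 - 251895 = -95225151884/378225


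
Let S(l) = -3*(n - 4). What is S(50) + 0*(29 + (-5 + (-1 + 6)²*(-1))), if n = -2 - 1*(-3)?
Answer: 9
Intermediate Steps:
n = 1 (n = -2 + 3 = 1)
S(l) = 9 (S(l) = -3*(1 - 4) = -3*(-3) = 9)
S(50) + 0*(29 + (-5 + (-1 + 6)²*(-1))) = 9 + 0*(29 + (-5 + (-1 + 6)²*(-1))) = 9 + 0*(29 + (-5 + 5²*(-1))) = 9 + 0*(29 + (-5 + 25*(-1))) = 9 + 0*(29 + (-5 - 25)) = 9 + 0*(29 - 30) = 9 + 0*(-1) = 9 + 0 = 9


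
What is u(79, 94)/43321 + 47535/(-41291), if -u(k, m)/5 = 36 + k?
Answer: -2083006060/1788767411 ≈ -1.1645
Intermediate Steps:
u(k, m) = -180 - 5*k (u(k, m) = -5*(36 + k) = -180 - 5*k)
u(79, 94)/43321 + 47535/(-41291) = (-180 - 5*79)/43321 + 47535/(-41291) = (-180 - 395)*(1/43321) + 47535*(-1/41291) = -575*1/43321 - 47535/41291 = -575/43321 - 47535/41291 = -2083006060/1788767411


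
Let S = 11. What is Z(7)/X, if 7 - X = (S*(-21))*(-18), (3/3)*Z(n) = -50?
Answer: 50/4151 ≈ 0.012045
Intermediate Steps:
Z(n) = -50
X = -4151 (X = 7 - 11*(-21)*(-18) = 7 - (-231)*(-18) = 7 - 1*4158 = 7 - 4158 = -4151)
Z(7)/X = -50/(-4151) = -50*(-1/4151) = 50/4151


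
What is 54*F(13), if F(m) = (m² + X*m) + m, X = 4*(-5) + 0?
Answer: -4212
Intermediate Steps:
X = -20 (X = -20 + 0 = -20)
F(m) = m² - 19*m (F(m) = (m² - 20*m) + m = m² - 19*m)
54*F(13) = 54*(13*(-19 + 13)) = 54*(13*(-6)) = 54*(-78) = -4212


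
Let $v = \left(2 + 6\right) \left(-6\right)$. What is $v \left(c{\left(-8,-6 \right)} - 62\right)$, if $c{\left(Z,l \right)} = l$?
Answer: $3264$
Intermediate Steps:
$v = -48$ ($v = 8 \left(-6\right) = -48$)
$v \left(c{\left(-8,-6 \right)} - 62\right) = - 48 \left(-6 - 62\right) = \left(-48\right) \left(-68\right) = 3264$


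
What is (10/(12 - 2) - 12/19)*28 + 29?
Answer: 747/19 ≈ 39.316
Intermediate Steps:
(10/(12 - 2) - 12/19)*28 + 29 = (10/10 - 12*1/19)*28 + 29 = (10*(⅒) - 12/19)*28 + 29 = (1 - 12/19)*28 + 29 = (7/19)*28 + 29 = 196/19 + 29 = 747/19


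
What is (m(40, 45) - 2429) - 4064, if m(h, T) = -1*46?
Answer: -6539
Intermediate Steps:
m(h, T) = -46
(m(40, 45) - 2429) - 4064 = (-46 - 2429) - 4064 = -2475 - 4064 = -6539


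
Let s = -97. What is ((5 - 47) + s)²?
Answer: 19321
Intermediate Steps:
((5 - 47) + s)² = ((5 - 47) - 97)² = (-42 - 97)² = (-139)² = 19321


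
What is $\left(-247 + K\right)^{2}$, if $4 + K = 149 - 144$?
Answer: $60516$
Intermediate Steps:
$K = 1$ ($K = -4 + \left(149 - 144\right) = -4 + 5 = 1$)
$\left(-247 + K\right)^{2} = \left(-247 + 1\right)^{2} = \left(-246\right)^{2} = 60516$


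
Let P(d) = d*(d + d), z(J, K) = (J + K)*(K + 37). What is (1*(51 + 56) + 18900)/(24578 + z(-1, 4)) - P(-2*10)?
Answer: -19741793/24701 ≈ -799.23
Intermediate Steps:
z(J, K) = (37 + K)*(J + K) (z(J, K) = (J + K)*(37 + K) = (37 + K)*(J + K))
P(d) = 2*d² (P(d) = d*(2*d) = 2*d²)
(1*(51 + 56) + 18900)/(24578 + z(-1, 4)) - P(-2*10) = (1*(51 + 56) + 18900)/(24578 + (4² + 37*(-1) + 37*4 - 1*4)) - 2*(-2*10)² = (1*107 + 18900)/(24578 + (16 - 37 + 148 - 4)) - 2*(-20)² = (107 + 18900)/(24578 + 123) - 2*400 = 19007/24701 - 1*800 = 19007*(1/24701) - 800 = 19007/24701 - 800 = -19741793/24701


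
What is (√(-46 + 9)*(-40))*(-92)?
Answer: 3680*I*√37 ≈ 22385.0*I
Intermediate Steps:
(√(-46 + 9)*(-40))*(-92) = (√(-37)*(-40))*(-92) = ((I*√37)*(-40))*(-92) = -40*I*√37*(-92) = 3680*I*√37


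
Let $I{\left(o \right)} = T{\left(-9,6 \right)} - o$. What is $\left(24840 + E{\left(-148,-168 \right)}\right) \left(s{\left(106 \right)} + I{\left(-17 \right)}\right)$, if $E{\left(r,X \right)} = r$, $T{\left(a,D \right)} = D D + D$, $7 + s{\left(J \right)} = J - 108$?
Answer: $1234600$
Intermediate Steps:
$s{\left(J \right)} = -115 + J$ ($s{\left(J \right)} = -7 + \left(J - 108\right) = -7 + \left(-108 + J\right) = -115 + J$)
$T{\left(a,D \right)} = D + D^{2}$ ($T{\left(a,D \right)} = D^{2} + D = D + D^{2}$)
$I{\left(o \right)} = 42 - o$ ($I{\left(o \right)} = 6 \left(1 + 6\right) - o = 6 \cdot 7 - o = 42 - o$)
$\left(24840 + E{\left(-148,-168 \right)}\right) \left(s{\left(106 \right)} + I{\left(-17 \right)}\right) = \left(24840 - 148\right) \left(\left(-115 + 106\right) + \left(42 - -17\right)\right) = 24692 \left(-9 + \left(42 + 17\right)\right) = 24692 \left(-9 + 59\right) = 24692 \cdot 50 = 1234600$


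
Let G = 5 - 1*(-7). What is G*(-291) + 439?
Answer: -3053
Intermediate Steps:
G = 12 (G = 5 + 7 = 12)
G*(-291) + 439 = 12*(-291) + 439 = -3492 + 439 = -3053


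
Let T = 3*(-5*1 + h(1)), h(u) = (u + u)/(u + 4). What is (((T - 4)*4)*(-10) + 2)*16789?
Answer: 11987346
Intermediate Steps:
h(u) = 2*u/(4 + u) (h(u) = (2*u)/(4 + u) = 2*u/(4 + u))
T = -69/5 (T = 3*(-5*1 + 2*1/(4 + 1)) = 3*(-5 + 2*1/5) = 3*(-5 + 2*1*(⅕)) = 3*(-5 + ⅖) = 3*(-23/5) = -69/5 ≈ -13.800)
(((T - 4)*4)*(-10) + 2)*16789 = (((-69/5 - 4)*4)*(-10) + 2)*16789 = (-89/5*4*(-10) + 2)*16789 = (-356/5*(-10) + 2)*16789 = (712 + 2)*16789 = 714*16789 = 11987346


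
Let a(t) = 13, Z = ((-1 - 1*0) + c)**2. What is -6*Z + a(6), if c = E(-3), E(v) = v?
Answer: -83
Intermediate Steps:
c = -3
Z = 16 (Z = ((-1 - 1*0) - 3)**2 = ((-1 + 0) - 3)**2 = (-1 - 3)**2 = (-4)**2 = 16)
-6*Z + a(6) = -6*16 + 13 = -96 + 13 = -83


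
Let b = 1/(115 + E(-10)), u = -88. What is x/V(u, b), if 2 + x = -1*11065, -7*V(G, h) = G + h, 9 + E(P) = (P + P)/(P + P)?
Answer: -1184169/1345 ≈ -880.42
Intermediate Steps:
E(P) = -8 (E(P) = -9 + (P + P)/(P + P) = -9 + (2*P)/((2*P)) = -9 + (2*P)*(1/(2*P)) = -9 + 1 = -8)
b = 1/107 (b = 1/(115 - 8) = 1/107 ≈ 0.0093458)
V(G, h) = -G/7 - h/7 (V(G, h) = -(G + h)/7 = -G/7 - h/7)
x = -11067 (x = -2 - 1*11065 = -2 - 11065 = -11067)
x/V(u, b) = -11067/(-⅐*(-88) - ⅐*1/107) = -11067/(88/7 - 1/749) = -11067/1345/107 = -11067*107/1345 = -1184169/1345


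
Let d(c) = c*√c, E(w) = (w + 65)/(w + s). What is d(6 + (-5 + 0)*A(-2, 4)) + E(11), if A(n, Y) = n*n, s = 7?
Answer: 38/9 - 14*I*√14 ≈ 4.2222 - 52.383*I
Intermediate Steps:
A(n, Y) = n²
E(w) = (65 + w)/(7 + w) (E(w) = (w + 65)/(w + 7) = (65 + w)/(7 + w))
d(c) = c^(3/2)
d(6 + (-5 + 0)*A(-2, 4)) + E(11) = (6 + (-5 + 0)*(-2)²)^(3/2) + (65 + 11)/(7 + 11) = (6 - 5*4)^(3/2) + 76/18 = (6 - 20)^(3/2) + (1/18)*76 = (-14)^(3/2) + 38/9 = -14*I*√14 + 38/9 = 38/9 - 14*I*√14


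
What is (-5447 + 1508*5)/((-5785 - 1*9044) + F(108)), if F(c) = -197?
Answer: -2093/15026 ≈ -0.13929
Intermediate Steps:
(-5447 + 1508*5)/((-5785 - 1*9044) + F(108)) = (-5447 + 1508*5)/((-5785 - 1*9044) - 197) = (-5447 + 7540)/((-5785 - 9044) - 197) = 2093/(-14829 - 197) = 2093/(-15026) = 2093*(-1/15026) = -2093/15026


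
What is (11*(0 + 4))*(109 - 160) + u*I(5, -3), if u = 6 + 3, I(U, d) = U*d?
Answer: -2379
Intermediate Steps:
u = 9
(11*(0 + 4))*(109 - 160) + u*I(5, -3) = (11*(0 + 4))*(109 - 160) + 9*(5*(-3)) = (11*4)*(-51) + 9*(-15) = 44*(-51) - 135 = -2244 - 135 = -2379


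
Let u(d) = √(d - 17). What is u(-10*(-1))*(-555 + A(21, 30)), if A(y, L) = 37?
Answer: -518*I*√7 ≈ -1370.5*I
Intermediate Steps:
u(d) = √(-17 + d)
u(-10*(-1))*(-555 + A(21, 30)) = √(-17 - 10*(-1))*(-555 + 37) = √(-17 + 10)*(-518) = √(-7)*(-518) = (I*√7)*(-518) = -518*I*√7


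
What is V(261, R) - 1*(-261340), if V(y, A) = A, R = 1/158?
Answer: 41291721/158 ≈ 2.6134e+5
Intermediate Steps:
R = 1/158 ≈ 0.0063291
V(261, R) - 1*(-261340) = 1/158 - 1*(-261340) = 1/158 + 261340 = 41291721/158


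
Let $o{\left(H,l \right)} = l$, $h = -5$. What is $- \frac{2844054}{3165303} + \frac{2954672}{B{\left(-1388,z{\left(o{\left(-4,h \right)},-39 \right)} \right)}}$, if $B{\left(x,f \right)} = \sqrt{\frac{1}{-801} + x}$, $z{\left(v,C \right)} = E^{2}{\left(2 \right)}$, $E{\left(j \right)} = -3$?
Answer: $- \frac{948018}{1055101} - \frac{1266288 i \sqrt{98949221}}{158827} \approx -0.89851 - 79308.0 i$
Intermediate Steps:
$z{\left(v,C \right)} = 9$ ($z{\left(v,C \right)} = \left(-3\right)^{2} = 9$)
$B{\left(x,f \right)} = \sqrt{- \frac{1}{801} + x}$
$- \frac{2844054}{3165303} + \frac{2954672}{B{\left(-1388,z{\left(o{\left(-4,h \right)},-39 \right)} \right)}} = - \frac{2844054}{3165303} + \frac{2954672}{\frac{1}{267} \sqrt{-89 + 71289 \left(-1388\right)}} = \left(-2844054\right) \frac{1}{3165303} + \frac{2954672}{\frac{1}{267} \sqrt{-89 - 98949132}} = - \frac{948018}{1055101} + \frac{2954672}{\frac{1}{267} \sqrt{-98949221}} = - \frac{948018}{1055101} + \frac{2954672}{\frac{1}{267} i \sqrt{98949221}} = - \frac{948018}{1055101} + 2954672 \left(- \frac{3 i \sqrt{98949221}}{1111789}\right) = - \frac{948018}{1055101} - \frac{1266288 i \sqrt{98949221}}{158827}$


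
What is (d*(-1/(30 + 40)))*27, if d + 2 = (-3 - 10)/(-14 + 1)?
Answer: 27/70 ≈ 0.38571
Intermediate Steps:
d = -1 (d = -2 + (-3 - 10)/(-14 + 1) = -2 - 13/(-13) = -2 - 13*(-1/13) = -2 + 1 = -1)
(d*(-1/(30 + 40)))*27 = -(-1)/(30 + 40)*27 = -(-1)/70*27 = -1*(-1/70)*27 = (1/70)*27 = 27/70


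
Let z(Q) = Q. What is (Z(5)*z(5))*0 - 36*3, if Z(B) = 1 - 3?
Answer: -108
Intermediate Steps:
Z(B) = -2
(Z(5)*z(5))*0 - 36*3 = -2*5*0 - 36*3 = -10*0 - 1*108 = 0 - 108 = -108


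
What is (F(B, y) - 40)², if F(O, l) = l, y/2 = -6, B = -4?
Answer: 2704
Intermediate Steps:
y = -12 (y = 2*(-6) = -12)
(F(B, y) - 40)² = (-12 - 40)² = (-52)² = 2704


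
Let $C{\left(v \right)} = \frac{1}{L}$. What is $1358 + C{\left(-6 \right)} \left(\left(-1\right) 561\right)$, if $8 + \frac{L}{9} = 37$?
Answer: $\frac{117959}{87} \approx 1355.8$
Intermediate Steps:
$L = 261$ ($L = -72 + 9 \cdot 37 = -72 + 333 = 261$)
$C{\left(v \right)} = \frac{1}{261}$
$1358 + C{\left(-6 \right)} \left(\left(-1\right) 561\right) = 1358 + \frac{\left(-1\right) 561}{261} = 1358 + \frac{1}{261} \left(-561\right) = 1358 - \frac{187}{87} = \frac{117959}{87}$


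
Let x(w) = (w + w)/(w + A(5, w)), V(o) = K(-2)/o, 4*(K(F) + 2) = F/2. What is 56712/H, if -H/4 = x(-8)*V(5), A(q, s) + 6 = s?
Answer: 129965/3 ≈ 43322.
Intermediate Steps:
A(q, s) = -6 + s
K(F) = -2 + F/8 (K(F) = -2 + (F/2)/4 = -2 + F/8)
V(o) = -9/(4*o) (V(o) = (-2 + (⅛)*(-2))/o = (-2 - ¼)/o = -9/(4*o))
x(w) = 2*w/(-6 + 2*w) (x(w) = (w + w)/(w + (-6 + w)) = (2*w)/(-6 + 2*w) = 2*w/(-6 + 2*w))
H = 72/55 (H = -4*(-8/(-3 - 8))*(-9/4/5) = -4*(-8/(-11))*(-9/4*⅕) = -4*(-8*(-1/11))*(-9)/20 = -32*(-9)/(11*20) = -4*(-18/55) = 72/55 ≈ 1.3091)
56712/H = 56712/(72/55) = 56712*(55/72) = 129965/3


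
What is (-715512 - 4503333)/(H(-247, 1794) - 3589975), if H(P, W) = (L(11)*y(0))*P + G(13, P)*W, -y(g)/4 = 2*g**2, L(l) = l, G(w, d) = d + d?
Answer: 5218845/4476211 ≈ 1.1659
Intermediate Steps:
G(w, d) = 2*d
y(g) = -8*g**2
H(P, W) = 2*P*W (H(P, W) = (11*(-8*0**2))*P + (2*P)*W = (11*(-8*0))*P + 2*P*W = (11*0)*P + 2*P*W = 0*P + 2*P*W = 0 + 2*P*W = 2*P*W)
(-715512 - 4503333)/(H(-247, 1794) - 3589975) = (-715512 - 4503333)/(2*(-247)*1794 - 3589975) = -5218845/(-886236 - 3589975) = -5218845/(-4476211) = -5218845*(-1/4476211) = 5218845/4476211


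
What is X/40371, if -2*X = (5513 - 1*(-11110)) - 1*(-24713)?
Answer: -20668/40371 ≈ -0.51195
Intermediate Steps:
X = -20668 (X = -((5513 - 1*(-11110)) - 1*(-24713))/2 = -((5513 + 11110) + 24713)/2 = -(16623 + 24713)/2 = -1/2*41336 = -20668)
X/40371 = -20668/40371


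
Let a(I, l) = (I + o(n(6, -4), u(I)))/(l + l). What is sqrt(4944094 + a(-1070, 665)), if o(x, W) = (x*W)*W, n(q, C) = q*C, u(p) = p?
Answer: sqrt(87090612455)/133 ≈ 2218.9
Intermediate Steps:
n(q, C) = C*q
o(x, W) = x*W**2 (o(x, W) = (W*x)*W = x*W**2)
a(I, l) = (I - 24*I**2)/(2*l) (a(I, l) = (I + (-4*6)*I**2)/(l + l) = (I - 24*I**2)/((2*l)) = (I - 24*I**2)*(1/(2*l)) = (I - 24*I**2)/(2*l))
sqrt(4944094 + a(-1070, 665)) = sqrt(4944094 + (1/2)*(-1070)*(1 - 24*(-1070))/665) = sqrt(4944094 + (1/2)*(-1070)*(1/665)*(1 + 25680)) = sqrt(4944094 + (1/2)*(-1070)*(1/665)*25681) = sqrt(4944094 - 2747867/133) = sqrt(654816635/133) = sqrt(87090612455)/133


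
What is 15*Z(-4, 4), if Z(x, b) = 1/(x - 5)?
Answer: -5/3 ≈ -1.6667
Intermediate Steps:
Z(x, b) = 1/(-5 + x)
15*Z(-4, 4) = 15/(-5 - 4) = 15/(-9) = 15*(-⅑) = -5/3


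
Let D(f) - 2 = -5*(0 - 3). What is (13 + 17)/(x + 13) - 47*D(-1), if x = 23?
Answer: -4789/6 ≈ -798.17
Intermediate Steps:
D(f) = 17 (D(f) = 2 - 5*(0 - 3) = 2 - 5*(-3) = 2 + 15 = 17)
(13 + 17)/(x + 13) - 47*D(-1) = (13 + 17)/(23 + 13) - 47*17 = 30/36 - 799 = 30*(1/36) - 799 = ⅚ - 799 = -4789/6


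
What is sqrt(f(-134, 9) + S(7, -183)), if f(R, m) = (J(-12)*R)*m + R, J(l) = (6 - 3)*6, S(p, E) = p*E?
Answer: I*sqrt(23123) ≈ 152.06*I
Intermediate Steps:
S(p, E) = E*p
J(l) = 18 (J(l) = 3*6 = 18)
f(R, m) = R + 18*R*m (f(R, m) = (18*R)*m + R = 18*R*m + R = R + 18*R*m)
sqrt(f(-134, 9) + S(7, -183)) = sqrt(-134*(1 + 18*9) - 183*7) = sqrt(-134*(1 + 162) - 1281) = sqrt(-134*163 - 1281) = sqrt(-21842 - 1281) = sqrt(-23123) = I*sqrt(23123)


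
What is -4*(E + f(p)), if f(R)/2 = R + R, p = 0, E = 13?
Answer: -52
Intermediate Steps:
f(R) = 4*R (f(R) = 2*(R + R) = 2*(2*R) = 4*R)
-4*(E + f(p)) = -4*(13 + 4*0) = -4*(13 + 0) = -4*13 = -52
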